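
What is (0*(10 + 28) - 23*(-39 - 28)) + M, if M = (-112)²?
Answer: 14085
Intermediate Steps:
M = 12544
(0*(10 + 28) - 23*(-39 - 28)) + M = (0*(10 + 28) - 23*(-39 - 28)) + 12544 = (0*38 - 23*(-67)) + 12544 = (0 + 1541) + 12544 = 1541 + 12544 = 14085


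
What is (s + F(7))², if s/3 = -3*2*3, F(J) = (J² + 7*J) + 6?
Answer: 2500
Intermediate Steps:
F(J) = 6 + J² + 7*J
s = -54 (s = 3*(-3*2*3) = 3*(-6*3) = 3*(-18) = -54)
(s + F(7))² = (-54 + (6 + 7² + 7*7))² = (-54 + (6 + 49 + 49))² = (-54 + 104)² = 50² = 2500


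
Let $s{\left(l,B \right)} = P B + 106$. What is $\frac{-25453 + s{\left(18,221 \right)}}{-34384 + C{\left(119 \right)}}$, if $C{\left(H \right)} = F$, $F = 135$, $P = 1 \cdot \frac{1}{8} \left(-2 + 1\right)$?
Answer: $\frac{202997}{273992} \approx 0.74089$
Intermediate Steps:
$P = - \frac{1}{8}$ ($P = 1 \cdot \frac{1}{8} \left(-1\right) = \frac{1}{8} \left(-1\right) = - \frac{1}{8} \approx -0.125$)
$C{\left(H \right)} = 135$
$s{\left(l,B \right)} = 106 - \frac{B}{8}$ ($s{\left(l,B \right)} = - \frac{B}{8} + 106 = 106 - \frac{B}{8}$)
$\frac{-25453 + s{\left(18,221 \right)}}{-34384 + C{\left(119 \right)}} = \frac{-25453 + \left(106 - \frac{221}{8}\right)}{-34384 + 135} = \frac{-25453 + \left(106 - \frac{221}{8}\right)}{-34249} = \left(-25453 + \frac{627}{8}\right) \left(- \frac{1}{34249}\right) = \left(- \frac{202997}{8}\right) \left(- \frac{1}{34249}\right) = \frac{202997}{273992}$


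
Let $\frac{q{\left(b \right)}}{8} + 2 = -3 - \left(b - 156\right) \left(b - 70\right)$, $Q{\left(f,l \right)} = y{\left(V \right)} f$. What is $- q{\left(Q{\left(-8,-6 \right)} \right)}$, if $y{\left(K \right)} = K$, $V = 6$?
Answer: $192616$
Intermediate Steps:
$Q{\left(f,l \right)} = 6 f$
$q{\left(b \right)} = -40 - 8 \left(-156 + b\right) \left(-70 + b\right)$ ($q{\left(b \right)} = -16 + 8 \left(-3 - \left(b - 156\right) \left(b - 70\right)\right) = -16 + 8 \left(-3 - \left(-156 + b\right) \left(-70 + b\right)\right) = -16 - \left(24 + 8 \left(-156 + b\right) \left(-70 + b\right)\right) = -40 - 8 \left(-156 + b\right) \left(-70 + b\right)$)
$- q{\left(Q{\left(-8,-6 \right)} \right)} = - (-87400 - 8 \left(6 \left(-8\right)\right)^{2} + 1808 \cdot 6 \left(-8\right)) = - (-87400 - 8 \left(-48\right)^{2} + 1808 \left(-48\right)) = - (-87400 - 18432 - 86784) = \left(-1\right) \left(-192616\right) = 192616$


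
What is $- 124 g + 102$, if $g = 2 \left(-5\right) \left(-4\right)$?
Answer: $-4858$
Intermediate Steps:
$g = 40$ ($g = \left(-10\right) \left(-4\right) = 40$)
$- 124 g + 102 = \left(-124\right) 40 + 102 = -4960 + 102 = -4858$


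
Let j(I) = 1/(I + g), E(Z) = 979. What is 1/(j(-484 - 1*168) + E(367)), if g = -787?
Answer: 1439/1408780 ≈ 0.0010215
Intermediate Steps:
j(I) = 1/(-787 + I) (j(I) = 1/(I - 787) = 1/(-787 + I))
1/(j(-484 - 1*168) + E(367)) = 1/(1/(-787 + (-484 - 1*168)) + 979) = 1/(1/(-787 + (-484 - 168)) + 979) = 1/(1/(-787 - 652) + 979) = 1/(1/(-1439) + 979) = 1/(-1/1439 + 979) = 1/(1408780/1439) = 1439/1408780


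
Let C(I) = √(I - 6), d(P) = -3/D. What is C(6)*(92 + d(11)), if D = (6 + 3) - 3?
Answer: 0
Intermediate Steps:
D = 6 (D = 9 - 3 = 6)
d(P) = -½ (d(P) = -3/6 = -3*⅙ = -½)
C(I) = √(-6 + I)
C(6)*(92 + d(11)) = √(-6 + 6)*(92 - ½) = √0*(183/2) = 0*(183/2) = 0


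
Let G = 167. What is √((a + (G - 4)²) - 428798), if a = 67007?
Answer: I*√335222 ≈ 578.98*I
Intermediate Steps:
√((a + (G - 4)²) - 428798) = √((67007 + (167 - 4)²) - 428798) = √((67007 + 163²) - 428798) = √((67007 + 26569) - 428798) = √(93576 - 428798) = √(-335222) = I*√335222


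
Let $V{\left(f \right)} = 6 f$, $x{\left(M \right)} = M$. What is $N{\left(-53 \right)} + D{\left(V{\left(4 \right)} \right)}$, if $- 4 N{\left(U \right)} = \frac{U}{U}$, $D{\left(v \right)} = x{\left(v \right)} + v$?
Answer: $\frac{191}{4} \approx 47.75$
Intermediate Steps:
$D{\left(v \right)} = 2 v$ ($D{\left(v \right)} = v + v = 2 v$)
$N{\left(U \right)} = - \frac{1}{4}$ ($N{\left(U \right)} = - \frac{U \frac{1}{U}}{4} = \left(- \frac{1}{4}\right) 1 = - \frac{1}{4}$)
$N{\left(-53 \right)} + D{\left(V{\left(4 \right)} \right)} = - \frac{1}{4} + 2 \cdot 6 \cdot 4 = - \frac{1}{4} + 2 \cdot 24 = - \frac{1}{4} + 48 = \frac{191}{4}$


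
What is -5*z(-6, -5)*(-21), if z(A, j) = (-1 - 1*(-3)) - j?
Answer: 735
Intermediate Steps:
z(A, j) = 2 - j (z(A, j) = (-1 + 3) - j = 2 - j)
-5*z(-6, -5)*(-21) = -5*(2 - 1*(-5))*(-21) = -5*(2 + 5)*(-21) = -35*(-21) = -5*(-147) = 735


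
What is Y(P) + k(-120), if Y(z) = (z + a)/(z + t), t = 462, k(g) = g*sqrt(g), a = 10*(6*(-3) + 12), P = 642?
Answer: 97/184 - 240*I*sqrt(30) ≈ 0.52717 - 1314.5*I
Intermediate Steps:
a = -60 (a = 10*(-18 + 12) = 10*(-6) = -60)
k(g) = g**(3/2)
Y(z) = (-60 + z)/(462 + z) (Y(z) = (z - 60)/(z + 462) = (-60 + z)/(462 + z))
Y(P) + k(-120) = (-60 + 642)/(462 + 642) + (-120)**(3/2) = 582/1104 - 240*I*sqrt(30) = (1/1104)*582 - 240*I*sqrt(30) = 97/184 - 240*I*sqrt(30)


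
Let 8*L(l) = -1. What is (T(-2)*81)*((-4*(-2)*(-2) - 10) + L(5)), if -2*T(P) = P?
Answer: -16929/8 ≈ -2116.1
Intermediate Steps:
L(l) = -1/8 (L(l) = (1/8)*(-1) = -1/8)
T(P) = -P/2
(T(-2)*81)*((-4*(-2)*(-2) - 10) + L(5)) = (-1/2*(-2)*81)*((-4*(-2)*(-2) - 10) - 1/8) = (1*81)*((8*(-2) - 10) - 1/8) = 81*((-16 - 10) - 1/8) = 81*(-26 - 1/8) = 81*(-209/8) = -16929/8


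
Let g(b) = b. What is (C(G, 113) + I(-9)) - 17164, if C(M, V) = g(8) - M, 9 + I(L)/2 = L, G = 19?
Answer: -17211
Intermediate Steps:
I(L) = -18 + 2*L
C(M, V) = 8 - M
(C(G, 113) + I(-9)) - 17164 = ((8 - 1*19) + (-18 + 2*(-9))) - 17164 = ((8 - 19) + (-18 - 18)) - 17164 = (-11 - 36) - 17164 = -47 - 17164 = -17211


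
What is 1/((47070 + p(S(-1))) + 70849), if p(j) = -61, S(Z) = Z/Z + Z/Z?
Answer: 1/117858 ≈ 8.4848e-6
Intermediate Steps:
S(Z) = 2 (S(Z) = 1 + 1 = 2)
1/((47070 + p(S(-1))) + 70849) = 1/((47070 - 61) + 70849) = 1/(47009 + 70849) = 1/117858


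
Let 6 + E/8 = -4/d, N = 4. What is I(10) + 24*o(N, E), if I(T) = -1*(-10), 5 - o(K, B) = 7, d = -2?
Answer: -38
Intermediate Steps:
E = -32 (E = -48 + 8*(-4/(-2)) = -48 + 8*(-4*(-½)) = -48 + 8*2 = -48 + 16 = -32)
o(K, B) = -2 (o(K, B) = 5 - 1*7 = 5 - 7 = -2)
I(T) = 10
I(10) + 24*o(N, E) = 10 + 24*(-2) = 10 - 48 = -38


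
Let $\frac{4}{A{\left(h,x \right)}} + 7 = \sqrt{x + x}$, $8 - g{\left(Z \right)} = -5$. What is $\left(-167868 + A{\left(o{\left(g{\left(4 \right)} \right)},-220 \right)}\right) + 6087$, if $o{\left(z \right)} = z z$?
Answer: $- \frac{79110937}{489} - \frac{8 i \sqrt{110}}{489} \approx -1.6178 \cdot 10^{5} - 0.17158 i$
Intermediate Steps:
$g{\left(Z \right)} = 13$ ($g{\left(Z \right)} = 8 - -5 = 8 + 5 = 13$)
$o{\left(z \right)} = z^{2}$
$A{\left(h,x \right)} = \frac{4}{-7 + \sqrt{2} \sqrt{x}}$ ($A{\left(h,x \right)} = \frac{4}{-7 + \sqrt{x + x}} = \frac{4}{-7 + \sqrt{2 x}} = \frac{4}{-7 + \sqrt{2} \sqrt{x}}$)
$\left(-167868 + A{\left(o{\left(g{\left(4 \right)} \right)},-220 \right)}\right) + 6087 = \left(-167868 + \frac{4}{-7 + \sqrt{2} \sqrt{-220}}\right) + 6087 = \left(-167868 + \frac{4}{-7 + \sqrt{2} \cdot 2 i \sqrt{55}}\right) + 6087 = \left(-167868 + \frac{4}{-7 + 2 i \sqrt{110}}\right) + 6087 = -161781 + \frac{4}{-7 + 2 i \sqrt{110}}$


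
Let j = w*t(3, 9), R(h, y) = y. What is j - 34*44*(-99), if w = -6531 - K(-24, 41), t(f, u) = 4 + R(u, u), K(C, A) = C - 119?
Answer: 65060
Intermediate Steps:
K(C, A) = -119 + C
t(f, u) = 4 + u
w = -6388 (w = -6531 - (-119 - 24) = -6531 - 1*(-143) = -6531 + 143 = -6388)
j = -83044 (j = -6388*(4 + 9) = -6388*13 = -83044)
j - 34*44*(-99) = -83044 - 34*44*(-99) = -83044 - 1496*(-99) = -83044 + 148104 = 65060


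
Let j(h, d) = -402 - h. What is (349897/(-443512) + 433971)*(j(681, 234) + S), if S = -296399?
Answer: -28628328453964955/221756 ≈ -1.2910e+11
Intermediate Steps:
(349897/(-443512) + 433971)*(j(681, 234) + S) = (349897/(-443512) + 433971)*((-402 - 1*681) - 296399) = (349897*(-1/443512) + 433971)*((-402 - 681) - 296399) = (-349897/443512 + 433971)*(-1083 - 296399) = (192470996255/443512)*(-297482) = -28628328453964955/221756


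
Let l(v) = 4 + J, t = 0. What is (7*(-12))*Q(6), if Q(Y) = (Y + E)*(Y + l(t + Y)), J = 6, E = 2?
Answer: -10752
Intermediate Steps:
l(v) = 10 (l(v) = 4 + 6 = 10)
Q(Y) = (2 + Y)*(10 + Y) (Q(Y) = (Y + 2)*(Y + 10) = (2 + Y)*(10 + Y))
(7*(-12))*Q(6) = (7*(-12))*(20 + 6**2 + 12*6) = -84*(20 + 36 + 72) = -84*128 = -10752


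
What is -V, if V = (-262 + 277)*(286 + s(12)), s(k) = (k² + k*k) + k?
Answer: -8790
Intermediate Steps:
s(k) = k + 2*k² (s(k) = (k² + k²) + k = 2*k² + k = k + 2*k²)
V = 8790 (V = (-262 + 277)*(286 + 12*(1 + 2*12)) = 15*(286 + 12*(1 + 24)) = 15*(286 + 12*25) = 15*(286 + 300) = 15*586 = 8790)
-V = -1*8790 = -8790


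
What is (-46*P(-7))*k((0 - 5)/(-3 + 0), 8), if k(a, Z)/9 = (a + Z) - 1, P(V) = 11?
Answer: -39468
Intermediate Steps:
k(a, Z) = -9 + 9*Z + 9*a (k(a, Z) = 9*((a + Z) - 1) = 9*((Z + a) - 1) = 9*(-1 + Z + a) = -9 + 9*Z + 9*a)
(-46*P(-7))*k((0 - 5)/(-3 + 0), 8) = (-46*11)*(-9 + 9*8 + 9*((0 - 5)/(-3 + 0))) = -506*(-9 + 72 + 9*(-5/(-3))) = -506*(-9 + 72 + 9*(-5*(-⅓))) = -506*(-9 + 72 + 9*(5/3)) = -506*(-9 + 72 + 15) = -506*78 = -39468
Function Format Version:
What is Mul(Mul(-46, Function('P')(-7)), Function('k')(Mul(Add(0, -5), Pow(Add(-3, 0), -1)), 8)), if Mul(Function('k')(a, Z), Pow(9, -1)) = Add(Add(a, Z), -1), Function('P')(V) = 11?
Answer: -39468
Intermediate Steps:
Function('k')(a, Z) = Add(-9, Mul(9, Z), Mul(9, a)) (Function('k')(a, Z) = Mul(9, Add(Add(a, Z), -1)) = Mul(9, Add(Add(Z, a), -1)) = Mul(9, Add(-1, Z, a)) = Add(-9, Mul(9, Z), Mul(9, a)))
Mul(Mul(-46, Function('P')(-7)), Function('k')(Mul(Add(0, -5), Pow(Add(-3, 0), -1)), 8)) = Mul(Mul(-46, 11), Add(-9, Mul(9, 8), Mul(9, Mul(Add(0, -5), Pow(Add(-3, 0), -1))))) = Mul(-506, Add(-9, 72, Mul(9, Mul(-5, Pow(-3, -1))))) = Mul(-506, Add(-9, 72, Mul(9, Mul(-5, Rational(-1, 3))))) = Mul(-506, Add(-9, 72, Mul(9, Rational(5, 3)))) = Mul(-506, Add(-9, 72, 15)) = Mul(-506, 78) = -39468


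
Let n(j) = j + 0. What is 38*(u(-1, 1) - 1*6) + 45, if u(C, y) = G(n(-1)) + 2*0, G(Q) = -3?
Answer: -297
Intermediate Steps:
n(j) = j
u(C, y) = -3 (u(C, y) = -3 + 2*0 = -3 + 0 = -3)
38*(u(-1, 1) - 1*6) + 45 = 38*(-3 - 1*6) + 45 = 38*(-3 - 6) + 45 = 38*(-9) + 45 = -342 + 45 = -297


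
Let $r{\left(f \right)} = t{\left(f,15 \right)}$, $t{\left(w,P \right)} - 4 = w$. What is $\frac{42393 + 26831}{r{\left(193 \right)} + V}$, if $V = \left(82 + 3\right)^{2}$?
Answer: $\frac{34612}{3711} \approx 9.3269$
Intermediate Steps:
$t{\left(w,P \right)} = 4 + w$
$r{\left(f \right)} = 4 + f$
$V = 7225$ ($V = 85^{2} = 7225$)
$\frac{42393 + 26831}{r{\left(193 \right)} + V} = \frac{42393 + 26831}{\left(4 + 193\right) + 7225} = \frac{69224}{197 + 7225} = \frac{69224}{7422} = 69224 \cdot \frac{1}{7422} = \frac{34612}{3711}$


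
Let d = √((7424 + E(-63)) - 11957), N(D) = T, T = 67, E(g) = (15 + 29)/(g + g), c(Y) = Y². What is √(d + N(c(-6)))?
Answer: √(29547 + 21*I*√1999207)/21 ≈ 8.9996 + 3.7407*I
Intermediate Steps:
E(g) = 22/g (E(g) = 44/((2*g)) = 44*(1/(2*g)) = 22/g)
N(D) = 67
d = I*√1999207/21 (d = √((7424 + 22/(-63)) - 11957) = √((7424 + 22*(-1/63)) - 11957) = √((7424 - 22/63) - 11957) = √(467690/63 - 11957) = √(-285601/63) = I*√1999207/21 ≈ 67.33*I)
√(d + N(c(-6))) = √(I*√1999207/21 + 67) = √(67 + I*√1999207/21)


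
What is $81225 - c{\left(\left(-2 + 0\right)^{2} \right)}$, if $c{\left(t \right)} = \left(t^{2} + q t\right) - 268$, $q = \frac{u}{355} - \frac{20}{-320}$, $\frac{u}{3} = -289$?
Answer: $\frac{115710857}{1420} \approx 81487.0$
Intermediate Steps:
$u = -867$ ($u = 3 \left(-289\right) = -867$)
$q = - \frac{13517}{5680}$ ($q = - \frac{867}{355} - \frac{20}{-320} = \left(-867\right) \frac{1}{355} - - \frac{1}{16} = - \frac{867}{355} + \frac{1}{16} = - \frac{13517}{5680} \approx -2.3798$)
$c{\left(t \right)} = -268 + t^{2} - \frac{13517 t}{5680}$ ($c{\left(t \right)} = \left(t^{2} - \frac{13517 t}{5680}\right) - 268 = -268 + t^{2} - \frac{13517 t}{5680}$)
$81225 - c{\left(\left(-2 + 0\right)^{2} \right)} = 81225 - \left(-268 + \left(\left(-2 + 0\right)^{2}\right)^{2} - \frac{13517 \left(-2 + 0\right)^{2}}{5680}\right) = 81225 - \left(-268 + \left(\left(-2\right)^{2}\right)^{2} - \frac{13517 \left(-2\right)^{2}}{5680}\right) = 81225 - \left(-268 + 4^{2} - \frac{13517}{1420}\right) = 81225 - \left(-268 + 16 - \frac{13517}{1420}\right) = 81225 - - \frac{371357}{1420} = 81225 + \frac{371357}{1420} = \frac{115710857}{1420}$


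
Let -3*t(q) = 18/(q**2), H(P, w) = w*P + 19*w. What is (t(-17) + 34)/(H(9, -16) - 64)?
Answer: -2455/36992 ≈ -0.066366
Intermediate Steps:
H(P, w) = 19*w + P*w (H(P, w) = P*w + 19*w = 19*w + P*w)
t(q) = -6/q**2 (t(q) = -6/(q**2) = -6/q**2)
(t(-17) + 34)/(H(9, -16) - 64) = (-6/(-17)**2 + 34)/(-16*(19 + 9) - 64) = (-6*1/289 + 34)/(-16*28 - 64) = (-6/289 + 34)/(-448 - 64) = (9820/289)/(-512) = (9820/289)*(-1/512) = -2455/36992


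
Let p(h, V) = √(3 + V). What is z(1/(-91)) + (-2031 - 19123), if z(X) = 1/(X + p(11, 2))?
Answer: -875860125/41404 + 8281*√5/41404 ≈ -21154.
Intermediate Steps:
z(X) = 1/(X + √5) (z(X) = 1/(X + √(3 + 2)) = 1/(X + √5))
z(1/(-91)) + (-2031 - 19123) = 1/(1/(-91) + √5) + (-2031 - 19123) = 1/(-1/91 + √5) - 21154 = -21154 + 1/(-1/91 + √5)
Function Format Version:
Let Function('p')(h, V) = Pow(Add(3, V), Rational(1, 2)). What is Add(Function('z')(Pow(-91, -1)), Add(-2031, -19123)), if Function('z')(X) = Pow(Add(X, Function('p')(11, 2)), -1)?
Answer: Add(Rational(-875860125, 41404), Mul(Rational(8281, 41404), Pow(5, Rational(1, 2)))) ≈ -21154.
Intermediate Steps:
Function('z')(X) = Pow(Add(X, Pow(5, Rational(1, 2))), -1) (Function('z')(X) = Pow(Add(X, Pow(Add(3, 2), Rational(1, 2))), -1) = Pow(Add(X, Pow(5, Rational(1, 2))), -1))
Add(Function('z')(Pow(-91, -1)), Add(-2031, -19123)) = Add(Pow(Add(Pow(-91, -1), Pow(5, Rational(1, 2))), -1), Add(-2031, -19123)) = Add(Pow(Add(Rational(-1, 91), Pow(5, Rational(1, 2))), -1), -21154) = Add(-21154, Pow(Add(Rational(-1, 91), Pow(5, Rational(1, 2))), -1))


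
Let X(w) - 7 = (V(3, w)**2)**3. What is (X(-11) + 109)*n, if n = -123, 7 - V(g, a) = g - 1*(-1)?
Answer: -103935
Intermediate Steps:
V(g, a) = 6 - g (V(g, a) = 7 - (g - 1*(-1)) = 7 - (g + 1) = 7 - (1 + g) = 7 + (-1 - g) = 6 - g)
X(w) = 736 (X(w) = 7 + ((6 - 1*3)**2)**3 = 7 + ((6 - 3)**2)**3 = 7 + (3**2)**3 = 7 + 9**3 = 7 + 729 = 736)
(X(-11) + 109)*n = (736 + 109)*(-123) = 845*(-123) = -103935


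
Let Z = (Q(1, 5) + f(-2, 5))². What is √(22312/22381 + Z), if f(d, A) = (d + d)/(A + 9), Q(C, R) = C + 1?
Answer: 2*√24149949478/156667 ≈ 1.9839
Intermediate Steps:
Q(C, R) = 1 + C
f(d, A) = 2*d/(9 + A) (f(d, A) = (2*d)/(9 + A) = 2*d/(9 + A))
Z = 144/49 (Z = ((1 + 1) + 2*(-2)/(9 + 5))² = (2 + 2*(-2)/14)² = (2 + 2*(-2)*(1/14))² = (2 - 2/7)² = (12/7)² = 144/49 ≈ 2.9388)
√(22312/22381 + Z) = √(22312/22381 + 144/49) = √(4316152/1096669) = 2*√24149949478/156667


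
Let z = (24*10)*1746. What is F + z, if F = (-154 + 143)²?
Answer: 419161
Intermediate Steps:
z = 419040 (z = 240*1746 = 419040)
F = 121 (F = (-11)² = 121)
F + z = 121 + 419040 = 419161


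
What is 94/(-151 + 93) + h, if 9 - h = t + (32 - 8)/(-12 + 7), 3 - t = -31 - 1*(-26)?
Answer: 606/145 ≈ 4.1793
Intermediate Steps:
t = 8 (t = 3 - (-31 - 1*(-26)) = 3 - (-31 + 26) = 3 - 1*(-5) = 3 + 5 = 8)
h = 29/5 (h = 9 - (8 + (32 - 8)/(-12 + 7)) = 9 - (8 + 24/(-5)) = 9 - (8 + 24*(-⅕)) = 9 - (8 - 24/5) = 9 - 1*16/5 = 9 - 16/5 = 29/5 ≈ 5.8000)
94/(-151 + 93) + h = 94/(-151 + 93) + 29/5 = 94/(-58) + 29/5 = -1/58*94 + 29/5 = -47/29 + 29/5 = 606/145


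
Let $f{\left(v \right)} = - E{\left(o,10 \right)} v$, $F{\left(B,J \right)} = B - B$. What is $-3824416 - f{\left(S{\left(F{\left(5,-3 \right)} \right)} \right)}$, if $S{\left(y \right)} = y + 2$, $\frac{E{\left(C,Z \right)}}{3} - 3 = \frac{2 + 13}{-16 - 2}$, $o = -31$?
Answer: $-3824403$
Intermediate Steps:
$F{\left(B,J \right)} = 0$
$E{\left(C,Z \right)} = \frac{13}{2}$ ($E{\left(C,Z \right)} = 9 + 3 \frac{2 + 13}{-16 - 2} = 9 + 3 \frac{15}{-18} = 9 + 3 \cdot 15 \left(- \frac{1}{18}\right) = 9 + 3 \left(- \frac{5}{6}\right) = 9 - \frac{5}{2} = \frac{13}{2}$)
$S{\left(y \right)} = 2 + y$
$f{\left(v \right)} = - \frac{13 v}{2}$
$-3824416 - f{\left(S{\left(F{\left(5,-3 \right)} \right)} \right)} = -3824416 - - \frac{13 \left(2 + 0\right)}{2} = -3824416 - \left(- \frac{13}{2}\right) 2 = -3824416 - -13 = -3824416 + 13 = -3824403$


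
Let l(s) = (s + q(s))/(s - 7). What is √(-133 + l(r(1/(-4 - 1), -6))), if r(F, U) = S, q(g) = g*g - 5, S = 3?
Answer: 7*I*√11/2 ≈ 11.608*I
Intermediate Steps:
q(g) = -5 + g² (q(g) = g² - 5 = -5 + g²)
r(F, U) = 3
l(s) = (-5 + s + s²)/(-7 + s) (l(s) = (s + (-5 + s²))/(s - 7) = (-5 + s + s²)/(-7 + s))
√(-133 + l(r(1/(-4 - 1), -6))) = √(-133 + (-5 + 3 + 3²)/(-7 + 3)) = √(-133 + (-5 + 3 + 9)/(-4)) = √(-133 - ¼*7) = √(-133 - 7/4) = √(-539/4) = 7*I*√11/2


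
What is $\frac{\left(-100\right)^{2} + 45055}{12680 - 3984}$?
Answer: $\frac{55055}{8696} \approx 6.3311$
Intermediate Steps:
$\frac{\left(-100\right)^{2} + 45055}{12680 - 3984} = \frac{10000 + 45055}{8696} = 55055 \cdot \frac{1}{8696} = \frac{55055}{8696}$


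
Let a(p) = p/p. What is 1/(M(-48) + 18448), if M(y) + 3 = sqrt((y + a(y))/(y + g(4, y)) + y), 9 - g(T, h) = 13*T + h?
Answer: 793135/14629377092 - I*sqrt(86731)/14629377092 ≈ 5.4215e-5 - 2.0131e-8*I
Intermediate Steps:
a(p) = 1
g(T, h) = 9 - h - 13*T (g(T, h) = 9 - (13*T + h) = 9 - (h + 13*T) = 9 + (-h - 13*T) = 9 - h - 13*T)
M(y) = -3 + sqrt(-1/43 + 42*y/43) (M(y) = -3 + sqrt((y + 1)/(y + (9 - y - 13*4)) + y) = -3 + sqrt((1 + y)/(y + (9 - y - 52)) + y) = -3 + sqrt((1 + y)/(y + (-43 - y)) + y) = -3 + sqrt((1 + y)/(-43) + y) = -3 + sqrt((1 + y)*(-1/43) + y) = -3 + sqrt((-1/43 - y/43) + y) = -3 + sqrt(-1/43 + 42*y/43))
1/(M(-48) + 18448) = 1/((-3 + sqrt(-43 + 1806*(-48))/43) + 18448) = 1/((-3 + sqrt(-43 - 86688)/43) + 18448) = 1/((-3 + sqrt(-86731)/43) + 18448) = 1/((-3 + (I*sqrt(86731))/43) + 18448) = 1/((-3 + I*sqrt(86731)/43) + 18448) = 1/(18445 + I*sqrt(86731)/43)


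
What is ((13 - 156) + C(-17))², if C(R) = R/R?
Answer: 20164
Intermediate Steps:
C(R) = 1
((13 - 156) + C(-17))² = ((13 - 156) + 1)² = (-143 + 1)² = (-142)² = 20164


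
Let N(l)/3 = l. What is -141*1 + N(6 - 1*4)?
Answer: -135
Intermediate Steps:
N(l) = 3*l
-141*1 + N(6 - 1*4) = -141*1 + 3*(6 - 1*4) = -141 + 3*(6 - 4) = -141 + 3*2 = -141 + 6 = -135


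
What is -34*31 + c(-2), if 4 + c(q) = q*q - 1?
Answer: -1055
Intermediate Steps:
c(q) = -5 + q² (c(q) = -4 + (q*q - 1) = -4 + (q² - 1) = -4 + (-1 + q²) = -5 + q²)
-34*31 + c(-2) = -34*31 + (-5 + (-2)²) = -1054 + (-5 + 4) = -1054 - 1 = -1055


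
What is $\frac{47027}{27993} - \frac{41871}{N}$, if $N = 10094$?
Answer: $- \frac{3213845}{1302126} \approx -2.4682$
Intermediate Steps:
$\frac{47027}{27993} - \frac{41871}{N} = \frac{47027}{27993} - \frac{41871}{10094} = 47027 \cdot \frac{1}{27993} - \frac{41871}{10094} = \frac{1517}{903} - \frac{41871}{10094} = - \frac{3213845}{1302126}$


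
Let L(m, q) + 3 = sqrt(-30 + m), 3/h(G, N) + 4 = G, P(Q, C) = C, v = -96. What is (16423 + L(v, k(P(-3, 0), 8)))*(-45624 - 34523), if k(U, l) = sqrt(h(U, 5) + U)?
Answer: -1316013740 - 240441*I*sqrt(14) ≈ -1.316e+9 - 8.9965e+5*I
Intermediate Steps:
h(G, N) = 3/(-4 + G)
k(U, l) = sqrt(U + 3/(-4 + U)) (k(U, l) = sqrt(3/(-4 + U) + U) = sqrt(U + 3/(-4 + U)))
L(m, q) = -3 + sqrt(-30 + m)
(16423 + L(v, k(P(-3, 0), 8)))*(-45624 - 34523) = (16423 + (-3 + sqrt(-30 - 96)))*(-45624 - 34523) = (16423 + (-3 + sqrt(-126)))*(-80147) = (16423 + (-3 + 3*I*sqrt(14)))*(-80147) = (16420 + 3*I*sqrt(14))*(-80147) = -1316013740 - 240441*I*sqrt(14)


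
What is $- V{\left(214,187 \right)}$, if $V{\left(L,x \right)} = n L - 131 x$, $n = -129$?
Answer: $52103$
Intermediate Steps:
$V{\left(L,x \right)} = - 131 x - 129 L$ ($V{\left(L,x \right)} = - 129 L - 131 x = - 131 x - 129 L$)
$- V{\left(214,187 \right)} = - (\left(-131\right) 187 - 27606) = - (-24497 - 27606) = \left(-1\right) \left(-52103\right) = 52103$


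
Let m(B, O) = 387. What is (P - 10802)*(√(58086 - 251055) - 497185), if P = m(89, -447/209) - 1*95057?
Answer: 52439096320 - 316416*I*√21441 ≈ 5.2439e+10 - 4.6332e+7*I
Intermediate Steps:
P = -94670 (P = 387 - 1*95057 = 387 - 95057 = -94670)
(P - 10802)*(√(58086 - 251055) - 497185) = (-94670 - 10802)*(√(58086 - 251055) - 497185) = -105472*(√(-192969) - 497185) = -105472*(3*I*√21441 - 497185) = -105472*(-497185 + 3*I*√21441) = 52439096320 - 316416*I*√21441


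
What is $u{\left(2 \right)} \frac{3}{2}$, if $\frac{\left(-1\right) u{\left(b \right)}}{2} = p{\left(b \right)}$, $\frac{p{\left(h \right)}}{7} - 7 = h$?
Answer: $-189$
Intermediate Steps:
$p{\left(h \right)} = 49 + 7 h$
$u{\left(b \right)} = -98 - 14 b$ ($u{\left(b \right)} = - 2 \left(49 + 7 b\right) = -98 - 14 b$)
$u{\left(2 \right)} \frac{3}{2} = \left(-98 - 28\right) \frac{3}{2} = \left(-98 - 28\right) 3 \cdot \frac{1}{2} = \left(-126\right) \frac{3}{2} = -189$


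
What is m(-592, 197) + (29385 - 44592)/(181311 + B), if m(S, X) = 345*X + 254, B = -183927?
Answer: 59492037/872 ≈ 68225.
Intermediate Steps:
m(S, X) = 254 + 345*X
m(-592, 197) + (29385 - 44592)/(181311 + B) = (254 + 345*197) + (29385 - 44592)/(181311 - 183927) = (254 + 67965) - 15207/(-2616) = 68219 - 15207*(-1/2616) = 68219 + 5069/872 = 59492037/872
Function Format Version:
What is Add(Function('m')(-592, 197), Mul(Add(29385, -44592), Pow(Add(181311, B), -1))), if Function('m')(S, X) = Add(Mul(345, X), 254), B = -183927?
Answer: Rational(59492037, 872) ≈ 68225.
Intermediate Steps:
Function('m')(S, X) = Add(254, Mul(345, X))
Add(Function('m')(-592, 197), Mul(Add(29385, -44592), Pow(Add(181311, B), -1))) = Add(Add(254, Mul(345, 197)), Mul(Add(29385, -44592), Pow(Add(181311, -183927), -1))) = Add(Add(254, 67965), Mul(-15207, Pow(-2616, -1))) = Add(68219, Mul(-15207, Rational(-1, 2616))) = Add(68219, Rational(5069, 872)) = Rational(59492037, 872)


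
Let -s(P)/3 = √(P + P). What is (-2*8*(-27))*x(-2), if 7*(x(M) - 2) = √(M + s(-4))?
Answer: 864 + 432*√(-2 - 6*I*√2)/7 ≈ 977.11 - 142.86*I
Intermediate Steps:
s(P) = -3*√2*√P (s(P) = -3*√(P + P) = -3*√2*√P)
x(M) = 2 + √(M - 6*I*√2)/7 (x(M) = 2 + √(M - 3*√2*√(-4))/7 = 2 + √(M - 3*√2*2*I)/7 = 2 + √(M - 6*I*√2)/7)
(-2*8*(-27))*x(-2) = (-2*8*(-27))*(2 + √(-2 - 6*I*√2)/7) = (-16*(-27))*(2 + √(-2 - 6*I*√2)/7) = 432*(2 + √(-2 - 6*I*√2)/7) = 864 + 432*√(-2 - 6*I*√2)/7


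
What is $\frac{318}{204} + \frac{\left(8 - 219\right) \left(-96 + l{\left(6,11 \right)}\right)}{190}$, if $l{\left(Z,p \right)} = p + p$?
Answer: $\frac{270473}{3230} \approx 83.738$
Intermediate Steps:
$l{\left(Z,p \right)} = 2 p$
$\frac{318}{204} + \frac{\left(8 - 219\right) \left(-96 + l{\left(6,11 \right)}\right)}{190} = \frac{318}{204} + \frac{\left(8 - 219\right) \left(-96 + 2 \cdot 11\right)}{190} = 318 \cdot \frac{1}{204} + - 211 \left(-96 + 22\right) \frac{1}{190} = \frac{53}{34} + \left(-211\right) \left(-74\right) \frac{1}{190} = \frac{53}{34} + 15614 \cdot \frac{1}{190} = \frac{53}{34} + \frac{7807}{95} = \frac{270473}{3230}$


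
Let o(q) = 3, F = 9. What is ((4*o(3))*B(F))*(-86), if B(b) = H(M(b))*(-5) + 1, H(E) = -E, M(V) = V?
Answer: -47472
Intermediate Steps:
B(b) = 1 + 5*b (B(b) = -b*(-5) + 1 = 5*b + 1 = 1 + 5*b)
((4*o(3))*B(F))*(-86) = ((4*3)*(1 + 5*9))*(-86) = (12*(1 + 45))*(-86) = (12*46)*(-86) = 552*(-86) = -47472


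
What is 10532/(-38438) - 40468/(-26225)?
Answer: 639653642/504018275 ≈ 1.2691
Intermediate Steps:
10532/(-38438) - 40468/(-26225) = 10532*(-1/38438) - 40468*(-1/26225) = -5266/19219 + 40468/26225 = 639653642/504018275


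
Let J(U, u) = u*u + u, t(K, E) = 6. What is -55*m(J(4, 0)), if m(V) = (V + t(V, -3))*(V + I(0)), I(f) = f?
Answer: 0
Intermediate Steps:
J(U, u) = u + u² (J(U, u) = u² + u = u + u²)
m(V) = V*(6 + V) (m(V) = (V + 6)*(V + 0) = (6 + V)*V = V*(6 + V))
-55*m(J(4, 0)) = -55*0*(1 + 0)*(6 + 0*(1 + 0)) = -55*0*1*(6 + 0*1) = -0*(6 + 0) = -0*6 = -55*0 = 0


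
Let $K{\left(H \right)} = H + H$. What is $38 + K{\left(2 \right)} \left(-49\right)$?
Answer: $-158$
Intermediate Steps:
$K{\left(H \right)} = 2 H$
$38 + K{\left(2 \right)} \left(-49\right) = 38 + 2 \cdot 2 \left(-49\right) = 38 + 4 \left(-49\right) = 38 - 196 = -158$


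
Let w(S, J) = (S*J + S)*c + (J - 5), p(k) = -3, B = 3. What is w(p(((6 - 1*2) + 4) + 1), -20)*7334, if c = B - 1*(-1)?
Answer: 1488802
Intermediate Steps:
c = 4 (c = 3 - 1*(-1) = 3 + 1 = 4)
w(S, J) = -5 + J + 4*S + 4*J*S (w(S, J) = (S*J + S)*4 + (J - 5) = (J*S + S)*4 + (-5 + J) = (S + J*S)*4 + (-5 + J) = (4*S + 4*J*S) + (-5 + J) = -5 + J + 4*S + 4*J*S)
w(p(((6 - 1*2) + 4) + 1), -20)*7334 = (-5 - 20 + 4*(-3) + 4*(-20)*(-3))*7334 = (-5 - 20 - 12 + 240)*7334 = 203*7334 = 1488802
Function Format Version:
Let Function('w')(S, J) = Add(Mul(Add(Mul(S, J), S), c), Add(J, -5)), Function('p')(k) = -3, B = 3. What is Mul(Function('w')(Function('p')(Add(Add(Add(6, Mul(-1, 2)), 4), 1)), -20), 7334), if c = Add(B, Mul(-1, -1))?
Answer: 1488802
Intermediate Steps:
c = 4 (c = Add(3, Mul(-1, -1)) = Add(3, 1) = 4)
Function('w')(S, J) = Add(-5, J, Mul(4, S), Mul(4, J, S)) (Function('w')(S, J) = Add(Mul(Add(Mul(S, J), S), 4), Add(J, -5)) = Add(Mul(Add(Mul(J, S), S), 4), Add(-5, J)) = Add(Mul(Add(S, Mul(J, S)), 4), Add(-5, J)) = Add(Add(Mul(4, S), Mul(4, J, S)), Add(-5, J)) = Add(-5, J, Mul(4, S), Mul(4, J, S)))
Mul(Function('w')(Function('p')(Add(Add(Add(6, Mul(-1, 2)), 4), 1)), -20), 7334) = Mul(Add(-5, -20, Mul(4, -3), Mul(4, -20, -3)), 7334) = Mul(Add(-5, -20, -12, 240), 7334) = Mul(203, 7334) = 1488802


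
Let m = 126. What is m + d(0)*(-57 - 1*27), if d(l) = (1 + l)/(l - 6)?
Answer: 140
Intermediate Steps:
d(l) = (1 + l)/(-6 + l)
m + d(0)*(-57 - 1*27) = 126 + ((1 + 0)/(-6 + 0))*(-57 - 1*27) = 126 + (1/(-6))*(-57 - 27) = 126 - ⅙*1*(-84) = 126 - ⅙*(-84) = 126 + 14 = 140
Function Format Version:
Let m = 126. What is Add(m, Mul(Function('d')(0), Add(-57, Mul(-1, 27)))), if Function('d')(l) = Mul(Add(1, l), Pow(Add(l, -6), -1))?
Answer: 140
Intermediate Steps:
Function('d')(l) = Mul(Pow(Add(-6, l), -1), Add(1, l)) (Function('d')(l) = Mul(Add(1, l), Pow(Add(-6, l), -1)) = Mul(Pow(Add(-6, l), -1), Add(1, l)))
Add(m, Mul(Function('d')(0), Add(-57, Mul(-1, 27)))) = Add(126, Mul(Mul(Pow(Add(-6, 0), -1), Add(1, 0)), Add(-57, Mul(-1, 27)))) = Add(126, Mul(Mul(Pow(-6, -1), 1), Add(-57, -27))) = Add(126, Mul(Mul(Rational(-1, 6), 1), -84)) = Add(126, Mul(Rational(-1, 6), -84)) = Add(126, 14) = 140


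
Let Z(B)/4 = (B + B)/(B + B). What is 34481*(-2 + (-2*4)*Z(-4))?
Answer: -1172354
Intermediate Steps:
Z(B) = 4 (Z(B) = 4*((B + B)/(B + B)) = 4*((2*B)/((2*B))) = 4*((2*B)*(1/(2*B))) = 4*1 = 4)
34481*(-2 + (-2*4)*Z(-4)) = 34481*(-2 - 2*4*4) = 34481*(-2 - 8*4) = 34481*(-2 - 32) = 34481*(-34) = -1172354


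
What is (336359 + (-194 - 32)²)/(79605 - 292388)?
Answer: -387435/212783 ≈ -1.8208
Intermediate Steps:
(336359 + (-194 - 32)²)/(79605 - 292388) = (336359 + (-226)²)/(-212783) = (336359 + 51076)*(-1/212783) = 387435*(-1/212783) = -387435/212783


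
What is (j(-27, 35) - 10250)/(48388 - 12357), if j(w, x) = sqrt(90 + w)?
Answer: -10250/36031 + 3*sqrt(7)/36031 ≈ -0.28426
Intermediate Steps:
(j(-27, 35) - 10250)/(48388 - 12357) = (sqrt(90 - 27) - 10250)/(48388 - 12357) = (sqrt(63) - 10250)/36031 = (3*sqrt(7) - 10250)*(1/36031) = (-10250 + 3*sqrt(7))*(1/36031) = -10250/36031 + 3*sqrt(7)/36031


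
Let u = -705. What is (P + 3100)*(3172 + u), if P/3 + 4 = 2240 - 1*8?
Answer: 24137128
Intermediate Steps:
P = 6684 (P = -12 + 3*(2240 - 1*8) = -12 + 3*(2240 - 8) = -12 + 3*2232 = -12 + 6696 = 6684)
(P + 3100)*(3172 + u) = (6684 + 3100)*(3172 - 705) = 9784*2467 = 24137128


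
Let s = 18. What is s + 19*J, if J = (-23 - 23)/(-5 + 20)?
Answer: -604/15 ≈ -40.267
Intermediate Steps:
J = -46/15 ≈ -3.0667
s + 19*J = 18 + 19*(-46/15) = 18 - 874/15 = -604/15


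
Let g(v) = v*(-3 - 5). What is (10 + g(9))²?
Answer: 3844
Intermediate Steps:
g(v) = -8*v (g(v) = v*(-8) = -8*v)
(10 + g(9))² = (10 - 8*9)² = (10 - 72)² = (-62)² = 3844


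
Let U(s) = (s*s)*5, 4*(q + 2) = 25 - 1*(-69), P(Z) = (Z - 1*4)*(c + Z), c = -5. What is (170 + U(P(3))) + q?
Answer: 423/2 ≈ 211.50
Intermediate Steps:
P(Z) = (-5 + Z)*(-4 + Z) (P(Z) = (Z - 1*4)*(-5 + Z) = (Z - 4)*(-5 + Z) = (-4 + Z)*(-5 + Z) = (-5 + Z)*(-4 + Z))
q = 43/2 (q = -2 + (25 - 1*(-69))/4 = -2 + (25 + 69)/4 = -2 + (¼)*94 = -2 + 47/2 = 43/2 ≈ 21.500)
U(s) = 5*s² (U(s) = s²*5 = 5*s²)
(170 + U(P(3))) + q = (170 + 5*(20 + 3² - 9*3)²) + 43/2 = (170 + 5*(20 + 9 - 27)²) + 43/2 = (170 + 5*2²) + 43/2 = (170 + 5*4) + 43/2 = (170 + 20) + 43/2 = 190 + 43/2 = 423/2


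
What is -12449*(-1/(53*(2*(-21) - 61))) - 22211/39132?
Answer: -608404117/213621588 ≈ -2.8480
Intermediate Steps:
-12449*(-1/(53*(2*(-21) - 61))) - 22211/39132 = -12449*(-1/(53*(-42 - 61))) - 22211*1/39132 = -12449/((-53*(-103))) - 22211/39132 = -12449/5459 - 22211/39132 = -608404117/213621588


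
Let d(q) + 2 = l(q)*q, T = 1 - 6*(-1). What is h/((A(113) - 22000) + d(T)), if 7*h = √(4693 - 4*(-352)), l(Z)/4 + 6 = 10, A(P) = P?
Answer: -√6101/152439 ≈ -0.00051239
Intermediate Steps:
T = 7 (T = 1 + 6 = 7)
l(Z) = 16 (l(Z) = -24 + 4*10 = -24 + 40 = 16)
d(q) = -2 + 16*q
h = √6101/7 (h = √(4693 - 4*(-352))/7 = √(4693 + 1408)/7 = √6101/7 ≈ 11.158)
h/((A(113) - 22000) + d(T)) = (√6101/7)/((113 - 22000) + (-2 + 16*7)) = (√6101/7)/(-21887 + (-2 + 112)) = (√6101/7)/(-21887 + 110) = (√6101/7)/(-21777) = (√6101/7)*(-1/21777) = -√6101/152439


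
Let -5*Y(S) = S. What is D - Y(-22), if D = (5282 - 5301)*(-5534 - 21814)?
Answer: 2598038/5 ≈ 5.1961e+5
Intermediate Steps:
D = 519612 (D = -19*(-27348) = 519612)
Y(S) = -S/5
D - Y(-22) = 519612 - (-1)*(-22)/5 = 519612 - 1*22/5 = 519612 - 22/5 = 2598038/5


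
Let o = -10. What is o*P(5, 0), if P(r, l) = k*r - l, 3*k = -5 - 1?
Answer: 100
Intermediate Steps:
k = -2 (k = (-5 - 1)/3 = (1/3)*(-6) = -2)
P(r, l) = -l - 2*r (P(r, l) = -2*r - l = -l - 2*r)
o*P(5, 0) = -10*(-1*0 - 2*5) = -10*(0 - 10) = -10*(-10) = 100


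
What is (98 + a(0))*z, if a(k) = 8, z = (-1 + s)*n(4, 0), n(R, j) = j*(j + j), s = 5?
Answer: 0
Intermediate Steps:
n(R, j) = 2*j**2 (n(R, j) = j*(2*j) = 2*j**2)
z = 0 (z = (-1 + 5)*(2*0**2) = 4*(2*0) = 4*0 = 0)
(98 + a(0))*z = (98 + 8)*0 = 106*0 = 0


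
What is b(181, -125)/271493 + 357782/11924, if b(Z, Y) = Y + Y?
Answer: 48566163763/1618641266 ≈ 30.004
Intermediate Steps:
b(Z, Y) = 2*Y
b(181, -125)/271493 + 357782/11924 = (2*(-125))/271493 + 357782/11924 = -250*1/271493 + 357782*(1/11924) = -250/271493 + 178891/5962 = 48566163763/1618641266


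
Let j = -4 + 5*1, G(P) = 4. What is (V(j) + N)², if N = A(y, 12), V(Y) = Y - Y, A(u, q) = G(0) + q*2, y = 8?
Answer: 784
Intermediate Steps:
j = 1 (j = -4 + 5 = 1)
A(u, q) = 4 + 2*q (A(u, q) = 4 + q*2 = 4 + 2*q)
V(Y) = 0
N = 28 (N = 4 + 2*12 = 4 + 24 = 28)
(V(j) + N)² = (0 + 28)² = 28² = 784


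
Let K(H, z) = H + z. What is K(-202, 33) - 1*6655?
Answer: -6824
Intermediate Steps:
K(-202, 33) - 1*6655 = (-202 + 33) - 1*6655 = -169 - 6655 = -6824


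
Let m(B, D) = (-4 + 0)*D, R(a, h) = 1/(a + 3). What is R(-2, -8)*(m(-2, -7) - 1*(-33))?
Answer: 61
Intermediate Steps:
R(a, h) = 1/(3 + a)
m(B, D) = -4*D
R(-2, -8)*(m(-2, -7) - 1*(-33)) = (-4*(-7) - 1*(-33))/(3 - 2) = (28 + 33)/1 = 1*61 = 61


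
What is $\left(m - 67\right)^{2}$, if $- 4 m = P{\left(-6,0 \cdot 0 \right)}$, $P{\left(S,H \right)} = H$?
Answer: $4489$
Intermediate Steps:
$m = 0$ ($m = - \frac{0 \cdot 0}{4} = \left(- \frac{1}{4}\right) 0 = 0$)
$\left(m - 67\right)^{2} = \left(0 - 67\right)^{2} = \left(-67\right)^{2} = 4489$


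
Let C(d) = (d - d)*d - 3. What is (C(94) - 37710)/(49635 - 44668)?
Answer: -37713/4967 ≈ -7.5927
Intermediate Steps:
C(d) = -3 (C(d) = 0*d - 3 = 0 - 3 = -3)
(C(94) - 37710)/(49635 - 44668) = (-3 - 37710)/(49635 - 44668) = -37713/4967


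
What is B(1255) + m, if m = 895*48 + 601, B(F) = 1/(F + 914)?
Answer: 94483810/2169 ≈ 43561.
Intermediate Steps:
B(F) = 1/(914 + F)
m = 43561 (m = 42960 + 601 = 43561)
B(1255) + m = 1/(914 + 1255) + 43561 = 1/2169 + 43561 = 94483810/2169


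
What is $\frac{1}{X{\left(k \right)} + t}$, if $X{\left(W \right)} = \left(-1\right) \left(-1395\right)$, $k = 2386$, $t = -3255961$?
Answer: $- \frac{1}{3254566} \approx -3.0726 \cdot 10^{-7}$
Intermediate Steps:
$X{\left(W \right)} = 1395$
$\frac{1}{X{\left(k \right)} + t} = \frac{1}{1395 - 3255961} = \frac{1}{-3254566} = - \frac{1}{3254566}$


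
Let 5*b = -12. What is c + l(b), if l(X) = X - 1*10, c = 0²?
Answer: -62/5 ≈ -12.400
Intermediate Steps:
b = -12/5 (b = (⅕)*(-12) = -12/5 ≈ -2.4000)
c = 0
l(X) = -10 + X (l(X) = X - 10 = -10 + X)
c + l(b) = 0 + (-10 - 12/5) = 0 - 62/5 = -62/5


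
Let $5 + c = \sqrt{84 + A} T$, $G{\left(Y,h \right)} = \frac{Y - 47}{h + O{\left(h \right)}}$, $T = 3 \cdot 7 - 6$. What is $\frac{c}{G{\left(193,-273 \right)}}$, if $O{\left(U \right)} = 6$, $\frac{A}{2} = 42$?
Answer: $\frac{1335}{146} - \frac{4005 \sqrt{42}}{73} \approx -346.41$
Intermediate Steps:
$T = 15$ ($T = 21 - 6 = 15$)
$A = 84$ ($A = 2 \cdot 42 = 84$)
$G{\left(Y,h \right)} = \frac{-47 + Y}{6 + h}$ ($G{\left(Y,h \right)} = \frac{Y - 47}{h + 6} = \frac{-47 + Y}{6 + h}$)
$c = -5 + 30 \sqrt{42}$ ($c = -5 + \sqrt{84 + 84} \cdot 15 = -5 + \sqrt{168} \cdot 15 = -5 + 2 \sqrt{42} \cdot 15 = -5 + 30 \sqrt{42} \approx 189.42$)
$\frac{c}{G{\left(193,-273 \right)}} = \frac{-5 + 30 \sqrt{42}}{\frac{1}{6 - 273} \left(-47 + 193\right)} = \frac{-5 + 30 \sqrt{42}}{\frac{1}{-267} \cdot 146} = \frac{-5 + 30 \sqrt{42}}{\left(- \frac{1}{267}\right) 146} = \frac{-5 + 30 \sqrt{42}}{- \frac{146}{267}} = \left(-5 + 30 \sqrt{42}\right) \left(- \frac{267}{146}\right) = \frac{1335}{146} - \frac{4005 \sqrt{42}}{73}$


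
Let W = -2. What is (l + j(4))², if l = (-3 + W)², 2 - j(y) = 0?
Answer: 729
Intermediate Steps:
j(y) = 2 (j(y) = 2 - 1*0 = 2 + 0 = 2)
l = 25 (l = (-3 - 2)² = (-5)² = 25)
(l + j(4))² = (25 + 2)² = 27² = 729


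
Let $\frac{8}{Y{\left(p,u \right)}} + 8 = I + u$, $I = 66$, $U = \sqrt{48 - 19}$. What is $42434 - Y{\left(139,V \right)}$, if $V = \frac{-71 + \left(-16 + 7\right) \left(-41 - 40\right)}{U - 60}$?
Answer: $\frac{20861870903}{491633} - \frac{329 \sqrt{29}}{491633} \approx 42434.0$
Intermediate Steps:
$U = \sqrt{29} \approx 5.3852$
$V = \frac{658}{-60 + \sqrt{29}}$ ($V = \frac{-71 + \left(-16 + 7\right) \left(-41 - 40\right)}{\sqrt{29} - 60} = \frac{-71 - -729}{-60 + \sqrt{29}} = \frac{-71 + 729}{-60 + \sqrt{29}} = \frac{658}{-60 + \sqrt{29}} \approx -12.048$)
$Y{\left(p,u \right)} = \frac{8}{58 + u}$ ($Y{\left(p,u \right)} = \frac{8}{-8 + \left(66 + u\right)} = \frac{8}{58 + u}$)
$42434 - Y{\left(139,V \right)} = 42434 - \frac{8}{58 - \left(\frac{39480}{3571} + \frac{658 \sqrt{29}}{3571}\right)} = 42434 - \frac{8}{\frac{167638}{3571} - \frac{658 \sqrt{29}}{3571}}$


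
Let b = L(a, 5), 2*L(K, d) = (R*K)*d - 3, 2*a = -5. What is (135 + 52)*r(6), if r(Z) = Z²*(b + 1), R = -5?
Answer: 207009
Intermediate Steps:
a = -5/2 (a = (½)*(-5) = -5/2 ≈ -2.5000)
L(K, d) = -3/2 - 5*K*d/2 (L(K, d) = ((-5*K)*d - 3)/2 = (-5*K*d - 3)/2 = (-3 - 5*K*d)/2 = -3/2 - 5*K*d/2)
b = 119/4 (b = -3/2 - 5/2*(-5/2)*5 = -3/2 + 125/4 = 119/4 ≈ 29.750)
r(Z) = 123*Z²/4 (r(Z) = Z²*(119/4 + 1) = Z²*(123/4) = 123*Z²/4)
(135 + 52)*r(6) = (135 + 52)*((123/4)*6²) = 187*((123/4)*36) = 187*1107 = 207009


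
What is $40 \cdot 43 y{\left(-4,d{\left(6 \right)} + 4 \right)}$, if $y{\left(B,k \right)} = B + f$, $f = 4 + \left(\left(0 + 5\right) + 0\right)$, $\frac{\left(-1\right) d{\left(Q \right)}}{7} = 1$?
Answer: $8600$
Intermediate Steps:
$d{\left(Q \right)} = -7$ ($d{\left(Q \right)} = \left(-7\right) 1 = -7$)
$f = 9$ ($f = 4 + \left(5 + 0\right) = 4 + 5 = 9$)
$y{\left(B,k \right)} = 9 + B$ ($y{\left(B,k \right)} = B + 9 = 9 + B$)
$40 \cdot 43 y{\left(-4,d{\left(6 \right)} + 4 \right)} = 40 \cdot 43 \left(9 - 4\right) = 1720 \cdot 5 = 8600$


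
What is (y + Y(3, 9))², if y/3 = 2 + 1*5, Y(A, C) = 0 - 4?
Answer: 289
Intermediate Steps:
Y(A, C) = -4
y = 21 (y = 3*(2 + 1*5) = 3*(2 + 5) = 3*7 = 21)
(y + Y(3, 9))² = (21 - 4)² = 17² = 289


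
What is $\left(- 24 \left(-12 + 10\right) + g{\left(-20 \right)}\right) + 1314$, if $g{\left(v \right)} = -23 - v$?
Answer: $1359$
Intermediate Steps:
$\left(- 24 \left(-12 + 10\right) + g{\left(-20 \right)}\right) + 1314 = \left(- 24 \left(-12 + 10\right) - 3\right) + 1314 = \left(\left(-24\right) \left(-2\right) + \left(-23 + 20\right)\right) + 1314 = \left(48 - 3\right) + 1314 = 45 + 1314 = 1359$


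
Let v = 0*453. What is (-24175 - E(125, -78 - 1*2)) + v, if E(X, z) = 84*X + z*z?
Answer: -41075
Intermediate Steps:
E(X, z) = z**2 + 84*X (E(X, z) = 84*X + z**2 = z**2 + 84*X)
v = 0
(-24175 - E(125, -78 - 1*2)) + v = (-24175 - ((-78 - 1*2)**2 + 84*125)) + 0 = (-24175 - ((-78 - 2)**2 + 10500)) + 0 = (-24175 - ((-80)**2 + 10500)) + 0 = (-24175 - (6400 + 10500)) + 0 = (-24175 - 1*16900) + 0 = (-24175 - 16900) + 0 = -41075 + 0 = -41075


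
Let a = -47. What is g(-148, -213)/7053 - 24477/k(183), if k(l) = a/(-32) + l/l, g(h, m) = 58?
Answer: -5524356410/557187 ≈ -9914.7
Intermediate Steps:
k(l) = 79/32 (k(l) = -47/(-32) + l/l = -47*(-1/32) + 1 = 47/32 + 1 = 79/32)
g(-148, -213)/7053 - 24477/k(183) = 58/7053 - 24477/79/32 = 58*(1/7053) - 24477*32/79 = 58/7053 - 783264/79 = -5524356410/557187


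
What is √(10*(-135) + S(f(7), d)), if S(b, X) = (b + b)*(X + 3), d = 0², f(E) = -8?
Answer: I*√1398 ≈ 37.39*I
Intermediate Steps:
d = 0
S(b, X) = 2*b*(3 + X) (S(b, X) = (2*b)*(3 + X) = 2*b*(3 + X))
√(10*(-135) + S(f(7), d)) = √(10*(-135) + 2*(-8)*(3 + 0)) = √(-1350 + 2*(-8)*3) = √(-1350 - 48) = √(-1398) = I*√1398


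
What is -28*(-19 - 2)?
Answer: 588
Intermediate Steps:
-28*(-19 - 2) = -28*(-21) = 588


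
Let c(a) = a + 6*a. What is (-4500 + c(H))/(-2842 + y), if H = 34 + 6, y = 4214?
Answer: -1055/343 ≈ -3.0758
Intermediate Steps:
H = 40
c(a) = 7*a
(-4500 + c(H))/(-2842 + y) = (-4500 + 7*40)/(-2842 + 4214) = (-4500 + 280)/1372 = -4220*1/1372 = -1055/343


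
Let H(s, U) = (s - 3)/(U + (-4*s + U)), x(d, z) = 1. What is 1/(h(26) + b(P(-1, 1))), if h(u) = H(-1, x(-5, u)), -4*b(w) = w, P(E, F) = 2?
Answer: -6/7 ≈ -0.85714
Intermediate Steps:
b(w) = -w/4
H(s, U) = (-3 + s)/(-4*s + 2*U) (H(s, U) = (-3 + s)/(U + (U - 4*s)) = (-3 + s)/(-4*s + 2*U))
h(u) = -2/3 (h(u) = (-3 - 1)/(2*(1 - 2*(-1))) = (1/2)*(-4)/(1 + 2) = (1/2)*(-4)/3 = (1/2)*(1/3)*(-4) = -2/3)
1/(h(26) + b(P(-1, 1))) = 1/(-2/3 - 1/4*2) = 1/(-2/3 - 1/2) = 1/(-7/6) = -6/7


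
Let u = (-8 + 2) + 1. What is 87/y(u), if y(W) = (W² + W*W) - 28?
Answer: 87/22 ≈ 3.9545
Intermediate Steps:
u = -5 (u = -6 + 1 = -5)
y(W) = -28 + 2*W² (y(W) = (W² + W²) - 28 = 2*W² - 28 = -28 + 2*W²)
87/y(u) = 87/(-28 + 2*(-5)²) = 87/(-28 + 2*25) = 87/(-28 + 50) = 87/22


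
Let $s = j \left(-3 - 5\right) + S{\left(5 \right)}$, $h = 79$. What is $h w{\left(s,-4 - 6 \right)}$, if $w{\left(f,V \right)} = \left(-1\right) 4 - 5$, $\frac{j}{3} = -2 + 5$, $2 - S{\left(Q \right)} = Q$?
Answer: $-711$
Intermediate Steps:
$S{\left(Q \right)} = 2 - Q$
$j = 9$ ($j = 3 \left(-2 + 5\right) = 3 \cdot 3 = 9$)
$s = -75$ ($s = 9 \left(-3 - 5\right) + \left(2 - 5\right) = 9 \left(-8\right) - 3 = -72 - 3 = -75$)
$w{\left(f,V \right)} = -9$ ($w{\left(f,V \right)} = -4 - 5 = -9$)
$h w{\left(s,-4 - 6 \right)} = 79 \left(-9\right) = -711$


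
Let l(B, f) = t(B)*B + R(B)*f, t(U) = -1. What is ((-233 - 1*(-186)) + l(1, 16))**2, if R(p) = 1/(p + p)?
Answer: 1600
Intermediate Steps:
R(p) = 1/(2*p)
l(B, f) = -B + f/(2*B) (l(B, f) = -B + (1/(2*B))*f = -B + f/(2*B))
((-233 - 1*(-186)) + l(1, 16))**2 = ((-233 - 1*(-186)) + (-1*1 + (1/2)*16/1))**2 = ((-233 + 186) + (-1 + (1/2)*16*1))**2 = (-47 + (-1 + 8))**2 = (-47 + 7)**2 = (-40)**2 = 1600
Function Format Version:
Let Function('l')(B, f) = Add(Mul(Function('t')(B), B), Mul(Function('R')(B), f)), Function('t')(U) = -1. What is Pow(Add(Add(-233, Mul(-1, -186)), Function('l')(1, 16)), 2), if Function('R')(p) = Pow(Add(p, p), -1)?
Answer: 1600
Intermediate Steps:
Function('R')(p) = Mul(Rational(1, 2), Pow(p, -1)) (Function('R')(p) = Pow(Mul(2, p), -1) = Mul(Rational(1, 2), Pow(p, -1)))
Function('l')(B, f) = Add(Mul(-1, B), Mul(Rational(1, 2), f, Pow(B, -1))) (Function('l')(B, f) = Add(Mul(-1, B), Mul(Mul(Rational(1, 2), Pow(B, -1)), f)) = Add(Mul(-1, B), Mul(Rational(1, 2), f, Pow(B, -1))))
Pow(Add(Add(-233, Mul(-1, -186)), Function('l')(1, 16)), 2) = Pow(Add(Add(-233, Mul(-1, -186)), Add(Mul(-1, 1), Mul(Rational(1, 2), 16, Pow(1, -1)))), 2) = Pow(Add(Add(-233, 186), Add(-1, Mul(Rational(1, 2), 16, 1))), 2) = Pow(Add(-47, Add(-1, 8)), 2) = Pow(Add(-47, 7), 2) = Pow(-40, 2) = 1600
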